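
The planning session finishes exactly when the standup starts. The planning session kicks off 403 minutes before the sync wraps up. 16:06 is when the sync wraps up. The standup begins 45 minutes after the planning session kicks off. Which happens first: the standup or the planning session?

The planning session starts at 16:06 − 403 min = 09:23.
The standup starts at 09:23 + 45 min = 10:08.
The standup starts at 10:08 and the planning session starts at 09:23, so the planning session is first.

the planning session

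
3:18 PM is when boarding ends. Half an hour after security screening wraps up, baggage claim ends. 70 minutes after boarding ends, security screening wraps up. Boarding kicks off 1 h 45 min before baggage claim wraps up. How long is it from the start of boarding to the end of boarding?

5 minutes

Security screening ends at 3:18 PM + 70 min = 4:28 PM.
Baggage claim ends at 4:28 PM + 30 min = 4:58 PM.
Boarding starts at 4:58 PM − 105 min = 3:13 PM.
From 3:13 PM to 3:18 PM is 5 minutes.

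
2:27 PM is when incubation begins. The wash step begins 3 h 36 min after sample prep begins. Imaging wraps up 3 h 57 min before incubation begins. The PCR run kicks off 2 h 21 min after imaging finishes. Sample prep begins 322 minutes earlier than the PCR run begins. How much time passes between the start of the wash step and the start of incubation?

Imaging ends at 2:27 PM − 237 min = 10:30 AM.
The PCR run starts at 10:30 AM + 141 min = 12:51 PM.
Sample prep starts at 12:51 PM − 322 min = 7:29 AM.
The wash step starts at 7:29 AM + 216 min = 11:05 AM.
From 11:05 AM to 2:27 PM is 202 minutes.

202 minutes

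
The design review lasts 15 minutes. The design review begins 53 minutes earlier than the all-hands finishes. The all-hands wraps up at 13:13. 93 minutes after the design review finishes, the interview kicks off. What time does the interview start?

The design review starts at 13:13 − 53 min = 12:20.
The design review ends at 12:20 + 15 min = 12:35.
The interview starts at 12:35 + 93 min = 14:08.

14:08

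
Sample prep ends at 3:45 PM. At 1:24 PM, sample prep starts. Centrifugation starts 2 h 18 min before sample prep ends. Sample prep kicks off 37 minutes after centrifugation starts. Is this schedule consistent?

No

Centrifugation starts at 3:45 PM − 138 min = 1:27 PM.
Sample prep starts at 1:27 PM + 37 min = 2:04 PM.
But sample prep is also said to start at 1:24 PM — a 40-minute conflict.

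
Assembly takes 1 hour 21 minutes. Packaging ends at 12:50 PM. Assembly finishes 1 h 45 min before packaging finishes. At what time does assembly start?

9:44 AM

Assembly ends at 12:50 PM − 105 min = 11:05 AM.
Assembly starts at 11:05 AM − 81 min = 9:44 AM.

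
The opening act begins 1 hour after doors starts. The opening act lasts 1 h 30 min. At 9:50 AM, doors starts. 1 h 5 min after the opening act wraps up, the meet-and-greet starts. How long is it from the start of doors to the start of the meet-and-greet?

The opening act starts at 9:50 AM + 60 min = 10:50 AM.
The opening act ends at 10:50 AM + 90 min = 12:20 PM.
The meet-and-greet starts at 12:20 PM + 65 min = 1:25 PM.
From 9:50 AM to 1:25 PM is 3 h 35 min.

3 h 35 min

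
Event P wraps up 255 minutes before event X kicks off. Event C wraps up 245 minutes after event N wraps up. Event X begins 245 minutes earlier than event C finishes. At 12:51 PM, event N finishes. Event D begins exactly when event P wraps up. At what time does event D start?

Event C ends at 12:51 PM + 245 min = 4:56 PM.
Event X starts at 4:56 PM − 245 min = 12:51 PM.
Event P ends at 12:51 PM − 255 min = 8:36 AM.
So event D starts at 8:36 AM.

8:36 AM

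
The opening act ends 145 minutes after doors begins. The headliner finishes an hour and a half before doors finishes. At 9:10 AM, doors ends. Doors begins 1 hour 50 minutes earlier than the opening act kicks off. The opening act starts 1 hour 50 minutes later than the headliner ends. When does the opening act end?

10:05 AM

The headliner ends at 9:10 AM − 90 min = 7:40 AM.
The opening act starts at 7:40 AM + 110 min = 9:30 AM.
Doors starts at 9:30 AM − 110 min = 7:40 AM.
The opening act ends at 7:40 AM + 145 min = 10:05 AM.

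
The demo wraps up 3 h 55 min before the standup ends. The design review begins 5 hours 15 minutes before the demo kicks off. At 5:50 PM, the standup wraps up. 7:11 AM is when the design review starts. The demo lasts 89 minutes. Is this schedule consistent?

The demo ends at 5:50 PM − 235 min = 1:55 PM.
The demo starts at 1:55 PM − 89 min = 12:26 PM.
The design review starts at 12:26 PM − 315 min = 7:11 AM.
That matches the stated 7:11 AM, so the schedule is consistent.

Yes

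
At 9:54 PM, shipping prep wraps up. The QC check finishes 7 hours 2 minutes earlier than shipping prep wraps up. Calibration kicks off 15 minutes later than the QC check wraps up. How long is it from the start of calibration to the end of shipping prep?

The QC check ends at 9:54 PM − 422 min = 2:52 PM.
Calibration starts at 2:52 PM + 15 min = 3:07 PM.
From 3:07 PM to 9:54 PM is 6 h 47 min.

6 h 47 min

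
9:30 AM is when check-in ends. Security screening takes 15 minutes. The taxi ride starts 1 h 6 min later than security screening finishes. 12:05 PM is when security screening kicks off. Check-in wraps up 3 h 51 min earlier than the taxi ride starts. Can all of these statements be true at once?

Security screening ends at 12:05 PM + 15 min = 12:20 PM.
The taxi ride starts at 12:20 PM + 66 min = 1:26 PM.
Check-in ends at 1:26 PM − 231 min = 9:35 AM.
But check-in is also said to end at 9:30 AM — a 5-minute conflict.

No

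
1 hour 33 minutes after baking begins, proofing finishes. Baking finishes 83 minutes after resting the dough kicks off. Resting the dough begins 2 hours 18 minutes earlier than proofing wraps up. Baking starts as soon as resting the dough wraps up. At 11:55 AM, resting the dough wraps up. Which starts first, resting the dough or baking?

resting the dough

Baking starts at 11:55 AM.
Proofing ends at 11:55 AM + 93 min = 1:28 PM.
Resting the dough starts at 1:28 PM − 138 min = 11:10 AM.
Resting the dough starts at 11:10 AM and baking starts at 11:55 AM, so resting the dough is first.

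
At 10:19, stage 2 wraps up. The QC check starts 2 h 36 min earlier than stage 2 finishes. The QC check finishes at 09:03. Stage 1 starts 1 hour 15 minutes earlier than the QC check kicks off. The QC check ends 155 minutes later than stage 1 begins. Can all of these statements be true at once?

Yes

The QC check starts at 10:19 − 156 min = 07:43.
Stage 1 starts at 07:43 − 75 min = 06:28.
The QC check ends at 06:28 + 155 min = 09:03.
That matches the stated 09:03, so the schedule is consistent.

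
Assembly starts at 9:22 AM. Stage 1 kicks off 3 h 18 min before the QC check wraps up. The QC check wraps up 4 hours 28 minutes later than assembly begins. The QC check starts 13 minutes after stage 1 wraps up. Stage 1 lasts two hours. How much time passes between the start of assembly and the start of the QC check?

The QC check ends at 9:22 AM + 268 min = 1:50 PM.
Stage 1 starts at 1:50 PM − 198 min = 10:32 AM.
Stage 1 ends at 10:32 AM + 120 min = 12:32 PM.
The QC check starts at 12:32 PM + 13 min = 12:45 PM.
From 9:22 AM to 12:45 PM is 203 minutes.

203 minutes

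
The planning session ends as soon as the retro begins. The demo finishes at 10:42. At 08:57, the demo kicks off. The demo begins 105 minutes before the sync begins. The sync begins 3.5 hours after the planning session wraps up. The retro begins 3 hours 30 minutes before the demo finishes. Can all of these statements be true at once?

The retro starts at 10:42 − 210 min = 07:12.
So the planning session ends at 07:12.
The sync starts at 07:12 + 210 min = 10:42.
The demo starts at 10:42 − 105 min = 08:57.
That matches the stated 08:57, so the schedule is consistent.

Yes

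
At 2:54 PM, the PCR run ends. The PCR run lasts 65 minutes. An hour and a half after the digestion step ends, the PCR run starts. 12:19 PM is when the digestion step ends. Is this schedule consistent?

The PCR run starts at 12:19 PM + 90 min = 1:49 PM.
The PCR run ends at 1:49 PM + 65 min = 2:54 PM.
That matches the stated 2:54 PM, so the schedule is consistent.

Yes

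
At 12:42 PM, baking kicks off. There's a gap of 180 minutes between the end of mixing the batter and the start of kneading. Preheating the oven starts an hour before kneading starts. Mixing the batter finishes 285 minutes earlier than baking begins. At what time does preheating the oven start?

9:57 AM

Mixing the batter ends at 12:42 PM − 285 min = 7:57 AM.
Kneading starts at 7:57 AM + 180 min = 10:57 AM.
Preheating the oven starts at 10:57 AM − 60 min = 9:57 AM.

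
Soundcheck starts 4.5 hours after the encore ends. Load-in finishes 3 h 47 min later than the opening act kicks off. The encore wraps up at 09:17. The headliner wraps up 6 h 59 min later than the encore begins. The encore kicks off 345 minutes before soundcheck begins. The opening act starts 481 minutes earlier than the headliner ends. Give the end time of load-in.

10:47

Soundcheck starts at 09:17 + 270 min = 13:47.
The encore starts at 13:47 − 345 min = 08:02.
The headliner ends at 08:02 + 419 min = 15:01.
The opening act starts at 15:01 − 481 min = 07:00.
Load-in ends at 07:00 + 227 min = 10:47.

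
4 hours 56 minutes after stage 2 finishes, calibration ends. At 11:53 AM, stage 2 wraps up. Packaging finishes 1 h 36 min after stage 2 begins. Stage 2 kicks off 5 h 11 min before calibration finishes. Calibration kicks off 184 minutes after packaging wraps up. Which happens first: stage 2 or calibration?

stage 2

Calibration ends at 11:53 AM + 296 min = 4:49 PM.
Stage 2 starts at 4:49 PM − 311 min = 11:38 AM.
Packaging ends at 11:38 AM + 96 min = 1:14 PM.
Calibration starts at 1:14 PM + 184 min = 4:18 PM.
Stage 2 starts at 11:38 AM and calibration starts at 4:18 PM, so stage 2 is first.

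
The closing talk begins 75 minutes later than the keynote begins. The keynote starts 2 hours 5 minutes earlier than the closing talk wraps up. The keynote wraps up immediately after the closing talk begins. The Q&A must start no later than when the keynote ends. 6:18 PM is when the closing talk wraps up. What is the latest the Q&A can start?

The keynote starts at 6:18 PM − 125 min = 4:13 PM.
The closing talk starts at 4:13 PM + 75 min = 5:28 PM.
So the keynote ends at 5:28 PM.
The Q&A is bounded by the keynote, so the latest it can start is 5:28 PM.

5:28 PM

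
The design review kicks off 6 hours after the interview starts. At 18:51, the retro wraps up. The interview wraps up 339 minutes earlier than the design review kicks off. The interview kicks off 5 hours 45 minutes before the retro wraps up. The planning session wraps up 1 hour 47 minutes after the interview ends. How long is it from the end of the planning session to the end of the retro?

The interview starts at 18:51 − 345 min = 13:06.
The design review starts at 13:06 + 360 min = 19:06.
The interview ends at 19:06 − 339 min = 13:27.
The planning session ends at 13:27 + 107 min = 15:14.
From 15:14 to 18:51 is 3 hours 37 minutes.

3 hours 37 minutes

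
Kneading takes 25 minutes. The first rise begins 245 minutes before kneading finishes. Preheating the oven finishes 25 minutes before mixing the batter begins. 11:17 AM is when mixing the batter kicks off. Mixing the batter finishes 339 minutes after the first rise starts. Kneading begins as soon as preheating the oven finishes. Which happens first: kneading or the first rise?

the first rise

Preheating the oven ends at 11:17 AM − 25 min = 10:52 AM.
So kneading starts at 10:52 AM.
Kneading ends at 10:52 AM + 25 min = 11:17 AM.
The first rise starts at 11:17 AM − 245 min = 7:12 AM.
Kneading starts at 10:52 AM and the first rise starts at 7:12 AM, so the first rise is first.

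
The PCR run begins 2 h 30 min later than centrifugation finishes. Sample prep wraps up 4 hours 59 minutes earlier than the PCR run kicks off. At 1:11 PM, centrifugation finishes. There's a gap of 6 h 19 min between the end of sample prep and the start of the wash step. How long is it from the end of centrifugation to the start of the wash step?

230 minutes

The PCR run starts at 1:11 PM + 150 min = 3:41 PM.
Sample prep ends at 3:41 PM − 299 min = 10:42 AM.
The wash step starts at 10:42 AM + 379 min = 5:01 PM.
From 1:11 PM to 5:01 PM is 230 minutes.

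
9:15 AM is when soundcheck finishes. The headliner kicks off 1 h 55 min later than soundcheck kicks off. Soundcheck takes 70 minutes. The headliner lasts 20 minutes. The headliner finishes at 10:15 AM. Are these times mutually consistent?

Soundcheck starts at 9:15 AM − 70 min = 8:05 AM.
The headliner starts at 8:05 AM + 115 min = 10:00 AM.
The headliner ends at 10:00 AM + 20 min = 10:20 AM.
But the headliner is also said to end at 10:15 AM — a 5-minute conflict.

No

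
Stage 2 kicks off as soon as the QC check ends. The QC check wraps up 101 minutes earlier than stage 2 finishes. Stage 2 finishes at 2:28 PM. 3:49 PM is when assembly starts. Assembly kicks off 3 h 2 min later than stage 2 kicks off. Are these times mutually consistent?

The QC check ends at 2:28 PM − 101 min = 12:47 PM.
So stage 2 starts at 12:47 PM.
Assembly starts at 12:47 PM + 182 min = 3:49 PM.
That matches the stated 3:49 PM, so the schedule is consistent.

Yes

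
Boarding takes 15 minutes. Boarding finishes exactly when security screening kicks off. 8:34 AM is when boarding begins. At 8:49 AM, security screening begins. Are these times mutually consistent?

Yes

Boarding ends at 8:49 AM.
Boarding starts at 8:49 AM − 15 min = 8:34 AM.
That matches the stated 8:34 AM, so the schedule is consistent.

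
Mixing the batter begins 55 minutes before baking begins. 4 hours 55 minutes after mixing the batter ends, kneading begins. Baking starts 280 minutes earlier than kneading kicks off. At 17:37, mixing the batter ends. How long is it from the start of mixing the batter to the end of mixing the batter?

40 minutes

Kneading starts at 17:37 + 295 min = 22:32.
Baking starts at 22:32 − 280 min = 17:52.
Mixing the batter starts at 17:52 − 55 min = 16:57.
From 16:57 to 17:37 is 40 minutes.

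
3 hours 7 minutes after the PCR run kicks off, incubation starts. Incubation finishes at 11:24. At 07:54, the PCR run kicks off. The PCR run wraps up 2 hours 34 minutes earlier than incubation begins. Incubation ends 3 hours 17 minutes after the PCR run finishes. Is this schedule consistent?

No

Incubation starts at 07:54 + 187 min = 11:01.
The PCR run ends at 11:01 − 154 min = 08:27.
Incubation ends at 08:27 + 197 min = 11:44.
But incubation is also said to end at 11:24 — a 20-minute conflict.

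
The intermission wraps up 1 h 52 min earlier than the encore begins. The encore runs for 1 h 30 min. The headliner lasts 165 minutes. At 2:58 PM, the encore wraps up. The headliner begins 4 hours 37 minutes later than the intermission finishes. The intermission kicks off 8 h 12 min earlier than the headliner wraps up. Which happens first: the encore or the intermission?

the intermission

The encore starts at 2:58 PM − 90 min = 1:28 PM.
The intermission ends at 1:28 PM − 112 min = 11:36 AM.
The headliner starts at 11:36 AM + 277 min = 4:13 PM.
The headliner ends at 4:13 PM + 165 min = 6:58 PM.
The intermission starts at 6:58 PM − 492 min = 10:46 AM.
The encore starts at 1:28 PM and the intermission starts at 10:46 AM, so the intermission is first.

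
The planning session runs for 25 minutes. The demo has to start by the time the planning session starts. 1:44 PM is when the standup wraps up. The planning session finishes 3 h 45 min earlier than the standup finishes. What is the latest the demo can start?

The planning session ends at 1:44 PM − 225 min = 9:59 AM.
The planning session starts at 9:59 AM − 25 min = 9:34 AM.
The demo is bounded by the planning session, so the latest it can start is 9:34 AM.

9:34 AM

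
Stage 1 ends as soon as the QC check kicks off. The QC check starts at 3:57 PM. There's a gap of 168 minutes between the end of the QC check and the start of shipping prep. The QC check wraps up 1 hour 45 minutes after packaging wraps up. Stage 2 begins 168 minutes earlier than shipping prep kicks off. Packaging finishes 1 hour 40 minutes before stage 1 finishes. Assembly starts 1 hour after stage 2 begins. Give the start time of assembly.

5:02 PM

Stage 1 ends at 3:57 PM.
Packaging ends at 3:57 PM − 100 min = 2:17 PM.
The QC check ends at 2:17 PM + 105 min = 4:02 PM.
Shipping prep starts at 4:02 PM + 168 min = 6:50 PM.
Stage 2 starts at 6:50 PM − 168 min = 4:02 PM.
Assembly starts at 4:02 PM + 60 min = 5:02 PM.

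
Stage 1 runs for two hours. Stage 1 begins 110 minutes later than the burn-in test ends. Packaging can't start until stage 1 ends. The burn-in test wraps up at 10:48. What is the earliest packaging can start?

Stage 1 starts at 10:48 + 110 min = 12:38.
Stage 1 ends at 12:38 + 120 min = 14:38.
Packaging is bounded by stage 1, so the earliest it can start is 14:38.

14:38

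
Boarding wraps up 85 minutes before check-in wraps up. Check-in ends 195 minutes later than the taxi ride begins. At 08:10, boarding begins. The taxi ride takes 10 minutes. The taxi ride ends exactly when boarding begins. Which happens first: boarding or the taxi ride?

The taxi ride ends at 08:10.
The taxi ride starts at 08:10 − 10 min = 08:00.
Boarding starts at 08:10 and the taxi ride starts at 08:00, so the taxi ride is first.

the taxi ride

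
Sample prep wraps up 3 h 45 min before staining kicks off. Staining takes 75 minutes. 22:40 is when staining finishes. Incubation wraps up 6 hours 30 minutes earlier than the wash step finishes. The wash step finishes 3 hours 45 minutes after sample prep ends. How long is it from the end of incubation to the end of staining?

Staining starts at 22:40 − 75 min = 21:25.
Sample prep ends at 21:25 − 225 min = 17:40.
The wash step ends at 17:40 + 225 min = 21:25.
Incubation ends at 21:25 − 390 min = 14:55.
From 14:55 to 22:40 is 7 h 45 min.

7 h 45 min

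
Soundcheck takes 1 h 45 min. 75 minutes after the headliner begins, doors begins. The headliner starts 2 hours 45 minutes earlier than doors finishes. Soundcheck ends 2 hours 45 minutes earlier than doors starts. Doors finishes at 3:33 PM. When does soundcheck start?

The headliner starts at 3:33 PM − 165 min = 12:48 PM.
Doors starts at 12:48 PM + 75 min = 2:03 PM.
Soundcheck ends at 2:03 PM − 165 min = 11:18 AM.
Soundcheck starts at 11:18 AM − 105 min = 9:33 AM.

9:33 AM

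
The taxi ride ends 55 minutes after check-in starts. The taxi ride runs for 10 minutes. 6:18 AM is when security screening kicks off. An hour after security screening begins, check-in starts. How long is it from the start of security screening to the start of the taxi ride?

1 hour 45 minutes

Check-in starts at 6:18 AM + 60 min = 7:18 AM.
The taxi ride ends at 7:18 AM + 55 min = 8:13 AM.
The taxi ride starts at 8:13 AM − 10 min = 8:03 AM.
From 6:18 AM to 8:03 AM is 1 hour 45 minutes.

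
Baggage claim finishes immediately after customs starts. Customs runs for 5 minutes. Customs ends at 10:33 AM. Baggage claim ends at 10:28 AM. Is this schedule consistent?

Yes

Customs starts at 10:33 AM − 5 min = 10:28 AM.
So baggage claim ends at 10:28 AM.
That matches the stated 10:28 AM, so the schedule is consistent.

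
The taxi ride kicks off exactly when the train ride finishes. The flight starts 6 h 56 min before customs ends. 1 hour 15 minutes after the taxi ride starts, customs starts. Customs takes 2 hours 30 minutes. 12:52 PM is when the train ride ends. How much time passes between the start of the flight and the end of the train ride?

The taxi ride starts at 12:52 PM.
Customs starts at 12:52 PM + 75 min = 2:07 PM.
Customs ends at 2:07 PM + 150 min = 4:37 PM.
The flight starts at 4:37 PM − 416 min = 9:41 AM.
From 9:41 AM to 12:52 PM is 3 hours 11 minutes.

3 hours 11 minutes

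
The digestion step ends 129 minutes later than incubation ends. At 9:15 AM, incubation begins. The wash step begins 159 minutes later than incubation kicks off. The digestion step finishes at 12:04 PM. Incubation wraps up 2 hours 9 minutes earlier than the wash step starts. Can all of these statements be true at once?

No

The wash step starts at 9:15 AM + 159 min = 11:54 AM.
Incubation ends at 11:54 AM − 129 min = 9:45 AM.
The digestion step ends at 9:45 AM + 129 min = 11:54 AM.
But the digestion step is also said to end at 12:04 PM — a 10-minute conflict.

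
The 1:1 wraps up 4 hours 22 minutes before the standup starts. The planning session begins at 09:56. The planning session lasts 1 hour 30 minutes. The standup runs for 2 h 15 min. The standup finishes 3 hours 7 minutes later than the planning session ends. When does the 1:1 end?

07:56

The planning session ends at 09:56 + 90 min = 11:26.
The standup ends at 11:26 + 187 min = 14:33.
The standup starts at 14:33 − 135 min = 12:18.
The 1:1 ends at 12:18 − 262 min = 07:56.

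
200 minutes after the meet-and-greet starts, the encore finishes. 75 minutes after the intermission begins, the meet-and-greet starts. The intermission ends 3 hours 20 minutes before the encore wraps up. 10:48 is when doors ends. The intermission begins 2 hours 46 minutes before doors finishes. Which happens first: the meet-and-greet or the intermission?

The intermission starts at 10:48 − 166 min = 08:02.
The meet-and-greet starts at 08:02 + 75 min = 09:17.
The meet-and-greet starts at 09:17 and the intermission starts at 08:02, so the intermission is first.

the intermission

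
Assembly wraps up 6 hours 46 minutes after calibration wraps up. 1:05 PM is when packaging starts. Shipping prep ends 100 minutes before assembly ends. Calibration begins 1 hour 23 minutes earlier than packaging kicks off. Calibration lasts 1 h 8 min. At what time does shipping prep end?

Calibration starts at 1:05 PM − 83 min = 11:42 AM.
Calibration ends at 11:42 AM + 68 min = 12:50 PM.
Assembly ends at 12:50 PM + 406 min = 7:36 PM.
Shipping prep ends at 7:36 PM − 100 min = 5:56 PM.

5:56 PM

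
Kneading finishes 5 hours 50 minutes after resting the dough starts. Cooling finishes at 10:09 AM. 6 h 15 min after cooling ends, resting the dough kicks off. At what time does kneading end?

10:14 PM

Resting the dough starts at 10:09 AM + 375 min = 4:24 PM.
Kneading ends at 4:24 PM + 350 min = 10:14 PM.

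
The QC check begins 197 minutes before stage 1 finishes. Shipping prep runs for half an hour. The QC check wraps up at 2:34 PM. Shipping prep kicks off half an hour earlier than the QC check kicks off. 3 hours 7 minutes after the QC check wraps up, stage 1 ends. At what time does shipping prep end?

2:24 PM

Stage 1 ends at 2:34 PM + 187 min = 5:41 PM.
The QC check starts at 5:41 PM − 197 min = 2:24 PM.
Shipping prep starts at 2:24 PM − 30 min = 1:54 PM.
Shipping prep ends at 1:54 PM + 30 min = 2:24 PM.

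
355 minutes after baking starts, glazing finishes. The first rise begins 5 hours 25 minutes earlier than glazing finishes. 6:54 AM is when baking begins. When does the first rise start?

Glazing ends at 6:54 AM + 355 min = 12:49 PM.
The first rise starts at 12:49 PM − 325 min = 7:24 AM.

7:24 AM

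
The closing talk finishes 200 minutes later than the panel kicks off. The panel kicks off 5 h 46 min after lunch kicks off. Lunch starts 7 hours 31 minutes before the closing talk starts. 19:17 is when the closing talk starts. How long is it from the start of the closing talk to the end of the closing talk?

Lunch starts at 19:17 − 451 min = 11:46.
The panel starts at 11:46 + 346 min = 17:32.
The closing talk ends at 17:32 + 200 min = 20:52.
From 19:17 to 20:52 is 95 minutes.

95 minutes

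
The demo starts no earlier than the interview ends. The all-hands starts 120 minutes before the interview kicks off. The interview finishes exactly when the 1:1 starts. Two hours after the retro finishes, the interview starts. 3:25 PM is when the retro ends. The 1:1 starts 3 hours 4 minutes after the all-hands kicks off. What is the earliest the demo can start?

The interview starts at 3:25 PM + 120 min = 5:25 PM.
The all-hands starts at 5:25 PM − 120 min = 3:25 PM.
The 1:1 starts at 3:25 PM + 184 min = 6:29 PM.
So the interview ends at 6:29 PM.
The demo is bounded by the interview, so the earliest it can start is 6:29 PM.

6:29 PM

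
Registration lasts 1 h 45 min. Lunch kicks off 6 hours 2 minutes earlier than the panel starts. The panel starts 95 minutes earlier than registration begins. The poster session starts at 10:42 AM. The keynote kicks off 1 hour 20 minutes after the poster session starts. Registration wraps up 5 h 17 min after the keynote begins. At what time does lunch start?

7:57 AM

The keynote starts at 10:42 AM + 80 min = 12:02 PM.
Registration ends at 12:02 PM + 317 min = 5:19 PM.
Registration starts at 5:19 PM − 105 min = 3:34 PM.
The panel starts at 3:34 PM − 95 min = 1:59 PM.
Lunch starts at 1:59 PM − 362 min = 7:57 AM.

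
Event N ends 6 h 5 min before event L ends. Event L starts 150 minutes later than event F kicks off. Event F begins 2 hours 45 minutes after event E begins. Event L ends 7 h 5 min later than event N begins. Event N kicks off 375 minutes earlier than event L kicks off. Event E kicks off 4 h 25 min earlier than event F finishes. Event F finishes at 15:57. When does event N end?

Event E starts at 15:57 − 265 min = 11:32.
Event F starts at 11:32 + 165 min = 14:17.
Event L starts at 14:17 + 150 min = 16:47.
Event N starts at 16:47 − 375 min = 10:32.
Event L ends at 10:32 + 425 min = 17:37.
Event N ends at 17:37 − 365 min = 11:32.

11:32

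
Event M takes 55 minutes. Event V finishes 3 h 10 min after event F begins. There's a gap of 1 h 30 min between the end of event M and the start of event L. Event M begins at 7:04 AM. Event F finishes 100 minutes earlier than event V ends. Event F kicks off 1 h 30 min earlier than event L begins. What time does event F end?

Event M ends at 7:04 AM + 55 min = 7:59 AM.
Event L starts at 7:59 AM + 90 min = 9:29 AM.
Event F starts at 9:29 AM − 90 min = 7:59 AM.
Event V ends at 7:59 AM + 190 min = 11:09 AM.
Event F ends at 11:09 AM − 100 min = 9:29 AM.

9:29 AM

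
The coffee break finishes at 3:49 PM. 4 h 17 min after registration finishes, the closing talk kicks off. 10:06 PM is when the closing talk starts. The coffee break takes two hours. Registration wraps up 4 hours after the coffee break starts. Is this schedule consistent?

Yes

The coffee break starts at 3:49 PM − 120 min = 1:49 PM.
Registration ends at 1:49 PM + 240 min = 5:49 PM.
The closing talk starts at 5:49 PM + 257 min = 10:06 PM.
That matches the stated 10:06 PM, so the schedule is consistent.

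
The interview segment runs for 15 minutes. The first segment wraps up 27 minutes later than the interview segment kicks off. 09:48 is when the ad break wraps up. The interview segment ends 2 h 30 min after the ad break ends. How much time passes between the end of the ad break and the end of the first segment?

2 hours 42 minutes

The interview segment ends at 09:48 + 150 min = 12:18.
The interview segment starts at 12:18 − 15 min = 12:03.
The first segment ends at 12:03 + 27 min = 12:30.
From 09:48 to 12:30 is 2 hours 42 minutes.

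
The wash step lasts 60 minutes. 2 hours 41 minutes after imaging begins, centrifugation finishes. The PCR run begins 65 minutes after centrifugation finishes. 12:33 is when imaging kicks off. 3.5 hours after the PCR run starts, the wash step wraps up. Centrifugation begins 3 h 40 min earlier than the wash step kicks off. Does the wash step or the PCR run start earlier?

the PCR run

Centrifugation ends at 12:33 + 161 min = 15:14.
The PCR run starts at 15:14 + 65 min = 16:19.
The wash step ends at 16:19 + 210 min = 19:49.
The wash step starts at 19:49 − 60 min = 18:49.
The wash step starts at 18:49 and the PCR run starts at 16:19, so the PCR run is first.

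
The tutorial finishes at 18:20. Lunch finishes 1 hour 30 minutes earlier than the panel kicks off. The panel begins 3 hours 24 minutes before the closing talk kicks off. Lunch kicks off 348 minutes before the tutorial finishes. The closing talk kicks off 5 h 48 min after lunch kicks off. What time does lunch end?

13:26

Lunch starts at 18:20 − 348 min = 12:32.
The closing talk starts at 12:32 + 348 min = 18:20.
The panel starts at 18:20 − 204 min = 14:56.
Lunch ends at 14:56 − 90 min = 13:26.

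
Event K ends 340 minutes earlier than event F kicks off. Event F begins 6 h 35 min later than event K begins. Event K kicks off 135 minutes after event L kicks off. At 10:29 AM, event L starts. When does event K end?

Event K starts at 10:29 AM + 135 min = 12:44 PM.
Event F starts at 12:44 PM + 395 min = 7:19 PM.
Event K ends at 7:19 PM − 340 min = 1:39 PM.

1:39 PM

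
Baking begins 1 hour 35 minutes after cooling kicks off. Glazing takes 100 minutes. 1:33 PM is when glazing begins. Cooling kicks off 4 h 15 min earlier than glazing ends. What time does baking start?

12:33 PM

Glazing ends at 1:33 PM + 100 min = 3:13 PM.
Cooling starts at 3:13 PM − 255 min = 10:58 AM.
Baking starts at 10:58 AM + 95 min = 12:33 PM.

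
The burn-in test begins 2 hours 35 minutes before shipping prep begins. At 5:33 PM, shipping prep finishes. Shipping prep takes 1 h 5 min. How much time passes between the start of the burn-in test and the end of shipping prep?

3 hours 40 minutes

Shipping prep starts at 5:33 PM − 65 min = 4:28 PM.
The burn-in test starts at 4:28 PM − 155 min = 1:53 PM.
From 1:53 PM to 5:33 PM is 3 hours 40 minutes.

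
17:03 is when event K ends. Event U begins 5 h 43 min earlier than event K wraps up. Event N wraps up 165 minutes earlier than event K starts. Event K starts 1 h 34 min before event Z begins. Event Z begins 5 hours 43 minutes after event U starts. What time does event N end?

12:44

Event U starts at 17:03 − 343 min = 11:20.
Event Z starts at 11:20 + 343 min = 17:03.
Event K starts at 17:03 − 94 min = 15:29.
Event N ends at 15:29 − 165 min = 12:44.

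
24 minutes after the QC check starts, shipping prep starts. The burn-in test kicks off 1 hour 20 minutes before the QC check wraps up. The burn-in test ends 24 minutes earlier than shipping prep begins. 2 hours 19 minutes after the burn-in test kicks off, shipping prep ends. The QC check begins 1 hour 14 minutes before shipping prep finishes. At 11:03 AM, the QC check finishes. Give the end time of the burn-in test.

The burn-in test starts at 11:03 AM − 80 min = 9:43 AM.
Shipping prep ends at 9:43 AM + 139 min = 12:02 PM.
The QC check starts at 12:02 PM − 74 min = 10:48 AM.
Shipping prep starts at 10:48 AM + 24 min = 11:12 AM.
The burn-in test ends at 11:12 AM − 24 min = 10:48 AM.

10:48 AM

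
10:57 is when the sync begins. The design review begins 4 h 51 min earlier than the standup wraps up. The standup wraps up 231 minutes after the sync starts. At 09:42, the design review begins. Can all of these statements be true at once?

No

The standup ends at 10:57 + 231 min = 14:48.
The design review starts at 14:48 − 291 min = 09:57.
But the design review is also said to start at 09:42 — a 15-minute conflict.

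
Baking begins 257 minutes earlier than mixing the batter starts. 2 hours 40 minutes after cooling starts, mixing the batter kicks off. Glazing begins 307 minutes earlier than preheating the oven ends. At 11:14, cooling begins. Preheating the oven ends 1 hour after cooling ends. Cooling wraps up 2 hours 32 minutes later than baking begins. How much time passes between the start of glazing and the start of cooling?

3 hours 12 minutes

Mixing the batter starts at 11:14 + 160 min = 13:54.
Baking starts at 13:54 − 257 min = 09:37.
Cooling ends at 09:37 + 152 min = 12:09.
Preheating the oven ends at 12:09 + 60 min = 13:09.
Glazing starts at 13:09 − 307 min = 08:02.
From 08:02 to 11:14 is 3 hours 12 minutes.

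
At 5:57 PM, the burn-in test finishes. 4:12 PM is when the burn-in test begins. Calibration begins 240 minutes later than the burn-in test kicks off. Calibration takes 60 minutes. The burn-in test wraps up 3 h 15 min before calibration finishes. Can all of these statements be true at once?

Calibration starts at 4:12 PM + 240 min = 8:12 PM.
Calibration ends at 8:12 PM + 60 min = 9:12 PM.
The burn-in test ends at 9:12 PM − 195 min = 5:57 PM.
That matches the stated 5:57 PM, so the schedule is consistent.

Yes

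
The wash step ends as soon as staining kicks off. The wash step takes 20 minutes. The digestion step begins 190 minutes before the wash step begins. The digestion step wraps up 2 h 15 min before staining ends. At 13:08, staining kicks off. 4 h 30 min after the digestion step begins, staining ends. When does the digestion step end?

The wash step ends at 13:08.
The wash step starts at 13:08 − 20 min = 12:48.
The digestion step starts at 12:48 − 190 min = 09:38.
Staining ends at 09:38 + 270 min = 14:08.
The digestion step ends at 14:08 − 135 min = 11:53.

11:53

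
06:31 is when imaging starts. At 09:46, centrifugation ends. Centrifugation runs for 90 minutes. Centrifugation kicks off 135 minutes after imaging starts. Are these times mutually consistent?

Centrifugation starts at 06:31 + 135 min = 08:46.
Centrifugation ends at 08:46 + 90 min = 10:16.
But centrifugation is also said to end at 09:46 — a 30-minute conflict.

No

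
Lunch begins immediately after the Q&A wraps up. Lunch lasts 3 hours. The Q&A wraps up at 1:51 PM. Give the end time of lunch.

4:51 PM

Lunch starts at 1:51 PM.
Lunch ends at 1:51 PM + 180 min = 4:51 PM.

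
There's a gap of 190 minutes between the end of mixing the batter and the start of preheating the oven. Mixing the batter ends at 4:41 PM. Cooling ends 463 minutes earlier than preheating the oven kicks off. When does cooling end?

12:08 PM

Preheating the oven starts at 4:41 PM + 190 min = 7:51 PM.
Cooling ends at 7:51 PM − 463 min = 12:08 PM.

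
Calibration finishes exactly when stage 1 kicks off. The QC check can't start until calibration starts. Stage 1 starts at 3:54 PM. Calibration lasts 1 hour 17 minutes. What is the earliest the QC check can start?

Calibration ends at 3:54 PM.
Calibration starts at 3:54 PM − 77 min = 2:37 PM.
The QC check is bounded by calibration, so the earliest it can start is 2:37 PM.

2:37 PM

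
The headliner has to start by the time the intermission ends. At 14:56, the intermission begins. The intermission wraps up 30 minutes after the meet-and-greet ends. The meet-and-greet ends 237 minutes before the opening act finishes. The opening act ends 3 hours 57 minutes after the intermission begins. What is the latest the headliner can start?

15:26

The opening act ends at 14:56 + 237 min = 18:53.
The meet-and-greet ends at 18:53 − 237 min = 14:56.
The intermission ends at 14:56 + 30 min = 15:26.
The headliner is bounded by the intermission, so the latest it can start is 15:26.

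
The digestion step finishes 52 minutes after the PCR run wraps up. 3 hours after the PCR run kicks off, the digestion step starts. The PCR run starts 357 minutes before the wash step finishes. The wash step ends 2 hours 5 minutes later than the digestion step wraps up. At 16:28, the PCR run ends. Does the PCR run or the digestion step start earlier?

the PCR run

The digestion step ends at 16:28 + 52 min = 17:20.
The wash step ends at 17:20 + 125 min = 19:25.
The PCR run starts at 19:25 − 357 min = 13:28.
The digestion step starts at 13:28 + 180 min = 16:28.
The PCR run starts at 13:28 and the digestion step starts at 16:28, so the PCR run is first.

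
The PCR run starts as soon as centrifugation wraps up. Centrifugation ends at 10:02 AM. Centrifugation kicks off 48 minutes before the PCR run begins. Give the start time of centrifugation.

The PCR run starts at 10:02 AM.
Centrifugation starts at 10:02 AM − 48 min = 9:14 AM.

9:14 AM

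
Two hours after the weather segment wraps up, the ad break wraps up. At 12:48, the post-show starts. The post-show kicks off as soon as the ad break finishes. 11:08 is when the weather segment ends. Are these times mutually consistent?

The ad break ends at 11:08 + 120 min = 13:08.
So the post-show starts at 13:08.
But the post-show is also said to start at 12:48 — a 20-minute conflict.

No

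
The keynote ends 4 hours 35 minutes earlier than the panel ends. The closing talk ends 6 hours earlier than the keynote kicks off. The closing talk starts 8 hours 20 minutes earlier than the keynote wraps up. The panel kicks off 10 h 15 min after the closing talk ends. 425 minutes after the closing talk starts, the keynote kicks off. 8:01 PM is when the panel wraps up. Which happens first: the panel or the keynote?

The keynote ends at 8:01 PM − 275 min = 3:26 PM.
The closing talk starts at 3:26 PM − 500 min = 7:06 AM.
The keynote starts at 7:06 AM + 425 min = 2:11 PM.
The closing talk ends at 2:11 PM − 360 min = 8:11 AM.
The panel starts at 8:11 AM + 615 min = 6:26 PM.
The panel starts at 6:26 PM and the keynote starts at 2:11 PM, so the keynote is first.

the keynote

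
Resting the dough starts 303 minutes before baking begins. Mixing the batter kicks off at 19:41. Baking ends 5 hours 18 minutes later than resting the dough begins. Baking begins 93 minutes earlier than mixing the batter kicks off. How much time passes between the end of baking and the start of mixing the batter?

1 hour 18 minutes

Baking starts at 19:41 − 93 min = 18:08.
Resting the dough starts at 18:08 − 303 min = 13:05.
Baking ends at 13:05 + 318 min = 18:23.
From 18:23 to 19:41 is 1 hour 18 minutes.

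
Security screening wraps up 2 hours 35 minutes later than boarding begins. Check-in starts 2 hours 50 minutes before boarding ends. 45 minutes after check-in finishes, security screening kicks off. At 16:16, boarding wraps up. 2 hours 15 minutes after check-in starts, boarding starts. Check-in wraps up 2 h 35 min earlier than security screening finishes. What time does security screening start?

Check-in starts at 16:16 − 170 min = 13:26.
Boarding starts at 13:26 + 135 min = 15:41.
Security screening ends at 15:41 + 155 min = 18:16.
Check-in ends at 18:16 − 155 min = 15:41.
Security screening starts at 15:41 + 45 min = 16:26.

16:26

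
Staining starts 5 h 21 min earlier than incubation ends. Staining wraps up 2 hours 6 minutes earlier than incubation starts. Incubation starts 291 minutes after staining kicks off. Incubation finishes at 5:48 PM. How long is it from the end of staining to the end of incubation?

Staining starts at 5:48 PM − 321 min = 12:27 PM.
Incubation starts at 12:27 PM + 291 min = 5:18 PM.
Staining ends at 5:18 PM − 126 min = 3:12 PM.
From 3:12 PM to 5:48 PM is 156 minutes.

156 minutes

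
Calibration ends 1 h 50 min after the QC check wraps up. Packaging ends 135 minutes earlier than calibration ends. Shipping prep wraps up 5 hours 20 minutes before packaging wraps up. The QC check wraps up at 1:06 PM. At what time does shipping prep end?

Calibration ends at 1:06 PM + 110 min = 2:56 PM.
Packaging ends at 2:56 PM − 135 min = 12:41 PM.
Shipping prep ends at 12:41 PM − 320 min = 7:21 AM.

7:21 AM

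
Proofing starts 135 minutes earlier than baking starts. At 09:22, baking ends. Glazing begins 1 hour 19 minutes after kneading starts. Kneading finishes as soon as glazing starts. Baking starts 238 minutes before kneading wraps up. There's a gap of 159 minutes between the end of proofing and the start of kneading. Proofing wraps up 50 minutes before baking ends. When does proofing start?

06:17

Proofing ends at 09:22 − 50 min = 08:32.
Kneading starts at 08:32 + 159 min = 11:11.
Glazing starts at 11:11 + 79 min = 12:30.
So kneading ends at 12:30.
Baking starts at 12:30 − 238 min = 08:32.
Proofing starts at 08:32 − 135 min = 06:17.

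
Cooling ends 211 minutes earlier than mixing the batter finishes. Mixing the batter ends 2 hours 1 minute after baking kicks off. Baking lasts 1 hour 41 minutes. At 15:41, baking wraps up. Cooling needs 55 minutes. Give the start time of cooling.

Baking starts at 15:41 − 101 min = 14:00.
Mixing the batter ends at 14:00 + 121 min = 16:01.
Cooling ends at 16:01 − 211 min = 12:30.
Cooling starts at 12:30 − 55 min = 11:35.

11:35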